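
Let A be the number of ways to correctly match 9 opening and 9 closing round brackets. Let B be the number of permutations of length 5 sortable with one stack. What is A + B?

4904

A balanced arrangement of 9 bracket pairs is a Dyck word of semilength 9, so the count is C_9. So A = C_9 = 4862.
By Knuth's characterisation, the stack-sortable permutations of length 5 are the 231-avoiders, numbering C_5. So B = C_5 = 42.
A + B = 4862 + 42 = 4904.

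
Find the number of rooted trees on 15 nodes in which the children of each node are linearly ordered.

2674440

A rooted plane tree on 15 nodes has 14 edges, and such trees are counted by C_14.
C_14 = C_13 · 2(2·13+1)/(13+2) = 742900 · 54/15 = 2674440.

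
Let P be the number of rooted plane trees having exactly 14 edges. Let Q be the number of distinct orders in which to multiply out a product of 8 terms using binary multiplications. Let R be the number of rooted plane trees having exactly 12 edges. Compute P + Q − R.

A rooted plane tree with 14 edges has 15 nodes, and the count is C_14. So P = C_14 = 2674440.
Bracketing 8 factors into binary products is counted by C_{8−1} = C_7. So Q = C_7 = 429.
Rooted ordered trees with n edges are counted by C_n; here n = 12. So R = C_12 = 208012.
P + Q − R = 2674440 + 429 − 208012 = 2466857.

2466857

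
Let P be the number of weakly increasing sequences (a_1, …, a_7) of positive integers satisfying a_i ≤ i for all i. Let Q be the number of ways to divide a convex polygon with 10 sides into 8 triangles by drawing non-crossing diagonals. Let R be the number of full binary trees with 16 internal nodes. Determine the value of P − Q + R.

35356669

Such sub-staircase sequences of length n are counted by C_n; here n = 7. So P = C_7 = 429.
The number of triangulations of a 10-gon is the Catalan number C_8 (index = sides − 2). So Q = C_8 = 1430.
The number of full binary trees on 16 internal nodes is the Catalan number C_16. So R = C_16 = 35357670.
P − Q + R = 429 − 1430 + 35357670 = 35356669.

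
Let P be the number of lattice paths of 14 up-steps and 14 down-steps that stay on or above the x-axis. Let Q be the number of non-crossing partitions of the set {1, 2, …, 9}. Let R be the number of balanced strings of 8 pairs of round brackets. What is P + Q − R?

2677872

Paths of 14 up- and 14 down-steps that never dip below the axis are Dyck paths; their count is C_14. So P = C_14 = 2674440.
The non-crossing partitions of [9] form a lattice of size C_9. So Q = C_9 = 4862.
Balanced strings of n pairs of brackets are counted by C_n; here n = 8. So R = C_8 = 1430.
P + Q − R = 2674440 + 4862 − 1430 = 2677872.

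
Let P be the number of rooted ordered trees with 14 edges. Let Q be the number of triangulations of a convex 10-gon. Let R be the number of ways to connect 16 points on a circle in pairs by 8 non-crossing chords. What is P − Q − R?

Rooted ordered trees with n edges are counted by C_n; here n = 14. So P = C_14 = 2674440.
Triangulations of a convex m-gon are counted by C_{m−2}; with m = 10 this is C_8. So Q = C_8 = 1430.
Non-crossing perfect matchings of 2n points on a circle are counted by C_n; with 16 points, n = 8. So R = C_8 = 1430.
P − Q − R = 2674440 − 1430 − 1430 = 2671580.

2671580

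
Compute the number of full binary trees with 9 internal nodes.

4862

Full binary trees with n internal nodes are counted by C_n; here n = 9.
C_9 = C(18,9)/10 = 48620/10 = 4862.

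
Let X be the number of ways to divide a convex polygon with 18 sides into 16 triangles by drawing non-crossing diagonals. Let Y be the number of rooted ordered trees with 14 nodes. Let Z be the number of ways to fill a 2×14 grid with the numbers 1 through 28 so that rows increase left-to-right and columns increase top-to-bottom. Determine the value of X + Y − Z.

Triangulations of a convex m-gon are counted by C_{m−2}; with m = 18 this is C_16. So X = C_16 = 35357670.
Rooted ordered (plane) trees on m nodes have m−1 edges and are counted by C_{m−1}; m = 14 gives C_13. So Y = C_13 = 742900.
Standard Young tableaux of shape 2×n are counted by C_n; here n = 14. So Z = C_14 = 2674440.
X + Y − Z = 35357670 + 742900 − 2674440 = 33426130.

33426130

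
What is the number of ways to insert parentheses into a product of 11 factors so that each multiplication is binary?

Ways to associate a product of 11 factors correspond to binary trees on 11 leaves, so the count is C_10.
C_10 = C(20,10)/11 = 184756/11 = 16796.

16796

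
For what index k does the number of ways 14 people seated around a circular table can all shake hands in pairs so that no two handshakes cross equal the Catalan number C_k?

Non-crossing handshake pairings of 2n people are counted by C_n; 14 people gives n = 7.

7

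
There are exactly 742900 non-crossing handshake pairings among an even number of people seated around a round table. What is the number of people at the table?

Non-crossing handshake pairings of 2n people are counted by C_n; 742900 = C_13.
So n = 13, and there are 2n = 26 people.

26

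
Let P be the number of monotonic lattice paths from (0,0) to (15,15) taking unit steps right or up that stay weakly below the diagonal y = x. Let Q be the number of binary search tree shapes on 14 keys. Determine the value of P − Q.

7020405

Monotone paths in an n×n grid that stay weakly below the diagonal are counted by C_n; here n = 15. So P = C_15 = 9694845.
Rooted binary trees with 14 nodes (each child slot possibly empty) number C_14. So Q = C_14 = 2674440.
P − Q = 9694845 − 2674440 = 7020405.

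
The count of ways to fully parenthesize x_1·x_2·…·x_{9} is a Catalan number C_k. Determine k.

8

Ways to associate a product of 9 factors correspond to binary trees on 9 leaves, so the count is C_8.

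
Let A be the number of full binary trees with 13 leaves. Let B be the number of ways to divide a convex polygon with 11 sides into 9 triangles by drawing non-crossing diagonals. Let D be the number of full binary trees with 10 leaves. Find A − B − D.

Full binary trees with 13 leaves have 13−1 = 12 internal nodes, so there are C_12 of them. So A = C_12 = 208012.
The number of triangulations of an 11-gon is the Catalan number C_9 (index = sides − 2). So B = C_9 = 4862.
Full binary trees with 10 leaves have 10−1 = 9 internal nodes, so there are C_9 of them. So D = C_9 = 4862.
A − B − D = 208012 − 4862 − 4862 = 198288.

198288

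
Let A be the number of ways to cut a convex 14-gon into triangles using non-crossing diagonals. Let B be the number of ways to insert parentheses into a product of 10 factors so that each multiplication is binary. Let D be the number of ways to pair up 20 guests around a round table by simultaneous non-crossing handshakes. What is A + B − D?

The number of triangulations of a 14-gon is the Catalan number C_12 (index = sides − 2). So A = C_12 = 208012.
Ways to associate a product of 10 factors correspond to binary trees on 10 leaves, so the count is C_9. So B = C_9 = 4862.
Non-crossing handshake pairings of 2n people are counted by C_n; 20 people gives n = 10. So D = C_10 = 16796.
A + B − D = 208012 + 4862 − 16796 = 196078.

196078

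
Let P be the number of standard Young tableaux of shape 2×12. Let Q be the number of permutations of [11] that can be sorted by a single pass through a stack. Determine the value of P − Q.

149226

Standard Young tableaux of shape 2×n are counted by C_n; here n = 12. So P = C_12 = 208012.
By Knuth's characterisation, the stack-sortable permutations of length 11 are the 231-avoiders, numbering C_11. So Q = C_11 = 58786.
P − Q = 208012 − 58786 = 149226.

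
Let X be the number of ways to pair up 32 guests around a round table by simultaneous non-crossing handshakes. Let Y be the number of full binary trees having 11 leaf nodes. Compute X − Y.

35340874

Non-crossing handshake pairings of 2n people are counted by C_n; 32 people gives n = 16. So X = C_16 = 35357670.
A full binary tree with L leaves has L−1 internal nodes and is counted by C_{L−1}; L = 11 gives C_10. So Y = C_10 = 16796.
X − Y = 35357670 − 16796 = 35340874.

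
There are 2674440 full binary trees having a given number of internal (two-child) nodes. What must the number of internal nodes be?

Full binary trees with n internal nodes are counted by C_n, and C_14 = 2674440.

14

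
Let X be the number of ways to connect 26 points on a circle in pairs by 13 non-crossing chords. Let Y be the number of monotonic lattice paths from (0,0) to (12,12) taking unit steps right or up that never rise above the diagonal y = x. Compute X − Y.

Pairing 26 circle points by 13 non-crossing chords gives C_13 matchings. So X = C_13 = 742900.
Sub-diagonal monotone paths from (0,0) to (12,12) biject with Dyck paths of semilength 12, giving C_12. So Y = C_12 = 208012.
X − Y = 742900 − 208012 = 534888.

534888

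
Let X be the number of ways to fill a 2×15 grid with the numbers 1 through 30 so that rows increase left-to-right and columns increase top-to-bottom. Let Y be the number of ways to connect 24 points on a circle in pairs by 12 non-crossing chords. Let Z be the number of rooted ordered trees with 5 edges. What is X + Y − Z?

9902815

By the hook-length formula (or a Dyck-path bijection), SYT of shape 2×15 number C_15. So X = C_15 = 9694845.
Non-crossing perfect matchings of 2n points on a circle are counted by C_n; with 24 points, n = 12. So Y = C_12 = 208012.
A rooted plane tree with 5 edges has 6 nodes, and the count is C_5. So Z = C_5 = 42.
X + Y − Z = 9694845 + 208012 − 42 = 9902815.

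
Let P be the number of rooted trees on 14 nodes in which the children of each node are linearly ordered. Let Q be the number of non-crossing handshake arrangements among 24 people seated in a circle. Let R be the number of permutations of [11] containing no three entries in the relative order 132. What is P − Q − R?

476102

A rooted plane tree on 14 nodes has 13 edges, and such trees are counted by C_13. So P = C_13 = 742900.
With 24 = 2·12 people, non-crossing handshake pairings are non-crossing perfect matchings on a circle, counted by C_12. So Q = C_12 = 208012.
For any fixed pattern of length 3, the pattern-avoiding permutations of [11] number C_11. So R = C_11 = 58786.
P − Q − R = 742900 − 208012 − 58786 = 476102.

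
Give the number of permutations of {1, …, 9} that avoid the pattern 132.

4862

Permutations of [n] avoiding any single length-3 pattern are counted by C_n; here n = 9.
C_9 = C_8 · 2(2·8+1)/(8+2) = 1430 · 34/10 = 4862.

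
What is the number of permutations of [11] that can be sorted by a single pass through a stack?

58786

Stack-sortable permutations are exactly the 231-avoiding ones, counted by C_n; here n = 11.
C_11 = C_10 · 2(2·10+1)/(10+2) = 16796 · 42/12 = 58786.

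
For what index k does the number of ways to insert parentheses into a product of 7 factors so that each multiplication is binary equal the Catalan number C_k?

Ways to associate a product of 7 factors correspond to binary trees on 7 leaves, so the count is C_6.

6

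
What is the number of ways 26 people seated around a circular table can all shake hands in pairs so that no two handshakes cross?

Non-crossing handshake pairings of 2n people are counted by C_n; 26 people gives n = 13.
C_13 = C(26,13)/14 = 10400600/14 = 742900.

742900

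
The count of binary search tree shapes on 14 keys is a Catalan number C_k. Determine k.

Binary trees (left/right distinguished) on n nodes are counted by C_n; here n = 14.

14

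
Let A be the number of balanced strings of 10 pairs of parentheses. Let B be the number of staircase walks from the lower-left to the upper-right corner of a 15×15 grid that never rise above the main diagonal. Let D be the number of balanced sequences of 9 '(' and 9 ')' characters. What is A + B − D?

With 10 pairs the number of balanced bracket strings is the Catalan number C_10. So A = C_10 = 16796.
Sub-diagonal monotone paths from (0,0) to (15,15) biject with Dyck paths of semilength 15, giving C_15. So B = C_15 = 9694845.
With 9 pairs the number of balanced bracket strings is the Catalan number C_9. So D = C_9 = 4862.
A + B − D = 16796 + 9694845 − 4862 = 9706779.

9706779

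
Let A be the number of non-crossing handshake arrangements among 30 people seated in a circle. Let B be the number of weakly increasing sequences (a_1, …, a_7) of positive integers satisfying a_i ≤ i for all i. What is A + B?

9695274

With 30 = 2·15 people, non-crossing handshake pairings are non-crossing perfect matchings on a circle, counted by C_15. So A = C_15 = 9694845.
Weakly increasing sequences with a_i ≤ i biject with Dyck paths of semilength 7, so there are C_7. So B = C_7 = 429.
A + B = 9694845 + 429 = 9695274.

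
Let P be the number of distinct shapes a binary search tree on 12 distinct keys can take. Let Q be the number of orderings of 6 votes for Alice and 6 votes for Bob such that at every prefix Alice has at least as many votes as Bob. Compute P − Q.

207880

There are C_n binary search tree shapes on n keys; with n = 12 that is C_12. So P = C_12 = 208012.
Ballot sequences with n votes each where one side never trails are Dyck words, counted by C_n; here n = 6. So Q = C_6 = 132.
P − Q = 208012 − 132 = 207880.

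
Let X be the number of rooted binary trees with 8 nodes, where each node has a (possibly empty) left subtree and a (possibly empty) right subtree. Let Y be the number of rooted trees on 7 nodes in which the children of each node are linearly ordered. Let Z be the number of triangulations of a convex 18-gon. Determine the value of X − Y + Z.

There are C_n binary search tree shapes on n keys; with n = 8 that is C_8. So X = C_8 = 1430.
A rooted plane tree on 7 nodes has 6 edges, and such trees are counted by C_6. So Y = C_6 = 132.
The number of triangulations of an 18-gon is the Catalan number C_16 (index = sides − 2). So Z = C_16 = 35357670.
X − Y + Z = 1430 − 132 + 35357670 = 35358968.

35358968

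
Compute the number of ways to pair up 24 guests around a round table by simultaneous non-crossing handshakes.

208012

With 24 = 2·12 people, non-crossing handshake pairings are non-crossing perfect matchings on a circle, counted by C_12.
C_12 = 208012.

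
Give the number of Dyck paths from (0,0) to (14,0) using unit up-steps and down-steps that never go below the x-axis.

A Dyck path with 7 up-steps and 7 down-steps has semilength 7, so there are C_7 of them.
C_7 = 429.

429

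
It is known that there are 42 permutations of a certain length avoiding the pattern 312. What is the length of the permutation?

5

Permutations of [n] avoiding a fixed length-3 pattern are counted by C_n, and C_5 = 42.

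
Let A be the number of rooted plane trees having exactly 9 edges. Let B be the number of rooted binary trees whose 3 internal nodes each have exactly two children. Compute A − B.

A rooted plane tree with 9 edges has 10 nodes, and the count is C_9. So A = C_9 = 4862.
Full binary trees with n internal nodes are counted by C_n; here n = 3. So B = C_3 = 5.
A − B = 4862 − 5 = 4857.

4857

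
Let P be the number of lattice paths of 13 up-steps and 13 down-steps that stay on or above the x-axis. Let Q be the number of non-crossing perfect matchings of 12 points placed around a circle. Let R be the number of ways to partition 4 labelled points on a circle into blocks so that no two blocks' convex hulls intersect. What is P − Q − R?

A Dyck path with 13 up-steps and 13 down-steps has semilength 13, so there are C_13 of them. So P = C_13 = 742900.
Pairing 12 circle points by 6 non-crossing chords gives C_6 matchings. So Q = C_6 = 132.
The non-crossing partitions of [4] form a lattice of size C_4. So R = C_4 = 14.
P − Q − R = 742900 − 132 − 14 = 742754.

742754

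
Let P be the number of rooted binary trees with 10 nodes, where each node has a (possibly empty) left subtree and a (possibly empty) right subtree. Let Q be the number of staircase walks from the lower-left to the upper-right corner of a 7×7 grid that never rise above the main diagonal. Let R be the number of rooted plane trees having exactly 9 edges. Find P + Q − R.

Rooted binary trees with 10 nodes (each child slot possibly empty) number C_10. So P = C_10 = 16796.
Sub-diagonal monotone paths from (0,0) to (7,7) biject with Dyck paths of semilength 7, giving C_7. So Q = C_7 = 429.
Rooted ordered trees with n edges are counted by C_n; here n = 9. So R = C_9 = 4862.
P + Q − R = 16796 + 429 − 4862 = 12363.

12363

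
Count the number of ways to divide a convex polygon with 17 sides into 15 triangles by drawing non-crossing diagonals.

9694845

A convex 17-gon is triangulated into 15 triangles, and the number of such triangulations is the Catalan number C_{17−2} = C_15.
C_15 = C(30,15)/16 = 155117520/16 = 9694845.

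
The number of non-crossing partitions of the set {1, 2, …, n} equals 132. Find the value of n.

6

Non-crossing partitions of [n] are counted by C_n. Since C_6 = 132, the index is 6.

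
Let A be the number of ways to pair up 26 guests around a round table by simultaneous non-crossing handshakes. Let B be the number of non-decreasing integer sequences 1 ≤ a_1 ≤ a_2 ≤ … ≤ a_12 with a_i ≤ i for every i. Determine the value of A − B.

Non-crossing handshake pairings of 2n people are counted by C_n; 26 people gives n = 13. So A = C_13 = 742900.
Weakly increasing sequences with a_i ≤ i biject with Dyck paths of semilength 12, so there are C_12. So B = C_12 = 208012.
A − B = 742900 − 208012 = 534888.

534888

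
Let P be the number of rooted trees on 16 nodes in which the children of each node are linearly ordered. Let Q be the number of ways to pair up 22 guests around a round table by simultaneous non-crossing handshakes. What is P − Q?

A rooted plane tree on 16 nodes has 15 edges, and such trees are counted by C_15. So P = C_15 = 9694845.
With 22 = 2·11 people, non-crossing handshake pairings are non-crossing perfect matchings on a circle, counted by C_11. So Q = C_11 = 58786.
P − Q = 9694845 − 58786 = 9636059.

9636059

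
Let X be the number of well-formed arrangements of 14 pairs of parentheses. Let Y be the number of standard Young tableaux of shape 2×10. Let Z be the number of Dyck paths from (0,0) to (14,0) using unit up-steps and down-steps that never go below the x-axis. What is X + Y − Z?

A balanced arrangement of 14 bracket pairs is a Dyck word of semilength 14, so the count is C_14. So X = C_14 = 2674440.
Standard Young tableaux of shape 2×n are counted by C_n; here n = 10. So Y = C_10 = 16796.
A Dyck path with 7 up-steps and 7 down-steps has semilength 7, so there are C_7 of them. So Z = C_7 = 429.
X + Y − Z = 2674440 + 16796 − 429 = 2690807.

2690807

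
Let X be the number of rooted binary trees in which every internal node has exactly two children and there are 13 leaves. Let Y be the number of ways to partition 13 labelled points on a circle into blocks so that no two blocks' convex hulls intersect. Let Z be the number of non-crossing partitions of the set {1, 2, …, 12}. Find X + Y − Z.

742900

A full binary tree with L leaves has L−1 internal nodes and is counted by C_{L−1}; L = 13 gives C_12. So X = C_12 = 208012.
The non-crossing partitions of [13] form a lattice of size C_13. So Y = C_13 = 742900.
The non-crossing partitions of [12] form a lattice of size C_12. So Z = C_12 = 208012.
X + Y − Z = 208012 + 742900 − 208012 = 742900.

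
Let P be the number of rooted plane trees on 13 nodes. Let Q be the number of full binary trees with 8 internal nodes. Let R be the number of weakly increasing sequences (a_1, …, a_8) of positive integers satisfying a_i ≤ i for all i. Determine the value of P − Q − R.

Rooted ordered (plane) trees on m nodes have m−1 edges and are counted by C_{m−1}; m = 13 gives C_12. So P = C_12 = 208012.
The number of full binary trees on 8 internal nodes is the Catalan number C_8. So Q = C_8 = 1430.
Such sub-staircase sequences of length n are counted by C_n; here n = 8. So R = C_8 = 1430.
P − Q − R = 208012 − 1430 − 1430 = 205152.

205152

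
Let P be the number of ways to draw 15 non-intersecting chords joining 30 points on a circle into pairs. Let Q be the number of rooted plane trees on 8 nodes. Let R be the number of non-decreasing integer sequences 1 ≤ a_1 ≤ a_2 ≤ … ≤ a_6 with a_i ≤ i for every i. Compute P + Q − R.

Pairing 30 circle points by 15 non-crossing chords gives C_15 matchings. So P = C_15 = 9694845.
A rooted plane tree on 8 nodes has 7 edges, and such trees are counted by C_7. So Q = C_7 = 429.
Such sub-staircase sequences of length n are counted by C_n; here n = 6. So R = C_6 = 132.
P + Q − R = 9694845 + 429 − 132 = 9695142.

9695142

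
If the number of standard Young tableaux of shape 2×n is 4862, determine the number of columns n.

9

Standard Young tableaux of shape 2×n are counted by C_n; 4862 = C_9.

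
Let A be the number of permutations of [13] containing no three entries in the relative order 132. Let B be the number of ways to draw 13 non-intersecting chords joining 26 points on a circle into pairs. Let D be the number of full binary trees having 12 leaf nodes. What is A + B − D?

1427014

For any fixed pattern of length 3, the pattern-avoiding permutations of [13] number C_13. So A = C_13 = 742900.
Pairing 26 circle points by 13 non-crossing chords gives C_13 matchings. So B = C_13 = 742900.
A full binary tree with L leaves has L−1 internal nodes and is counted by C_{L−1}; L = 12 gives C_11. So D = C_11 = 58786.
A + B − D = 742900 + 742900 − 58786 = 1427014.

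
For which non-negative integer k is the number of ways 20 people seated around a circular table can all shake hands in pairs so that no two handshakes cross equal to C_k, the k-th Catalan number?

10

With 20 = 2·10 people, non-crossing handshake pairings are non-crossing perfect matchings on a circle, counted by C_10.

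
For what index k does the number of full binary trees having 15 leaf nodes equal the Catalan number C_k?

Full binary trees with 15 leaves have 15−1 = 14 internal nodes, so there are C_14 of them.

14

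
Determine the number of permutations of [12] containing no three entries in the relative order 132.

Permutations of [n] avoiding any single length-3 pattern are counted by C_n; here n = 12.
C_12 = C(24,12)/13 = 2704156/13 = 208012.

208012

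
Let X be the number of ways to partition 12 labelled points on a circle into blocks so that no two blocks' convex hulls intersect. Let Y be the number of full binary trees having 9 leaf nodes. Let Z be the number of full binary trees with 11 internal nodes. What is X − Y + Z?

The non-crossing partitions of [12] form a lattice of size C_12. So X = C_12 = 208012.
Full binary trees with 9 leaves have 9−1 = 8 internal nodes, so there are C_8 of them. So Y = C_8 = 1430.
The number of full binary trees on 11 internal nodes is the Catalan number C_11. So Z = C_11 = 58786.
X − Y + Z = 208012 − 1430 + 58786 = 265368.

265368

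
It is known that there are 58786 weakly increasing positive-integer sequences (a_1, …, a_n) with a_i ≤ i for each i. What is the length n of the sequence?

Such sub-staircase sequences of length n are counted by C_n. The Catalan number equal to 58786 is C_11.

11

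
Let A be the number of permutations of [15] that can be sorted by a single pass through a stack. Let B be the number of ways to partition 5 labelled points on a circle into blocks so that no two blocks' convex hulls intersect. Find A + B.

9694887

Stack-sortable permutations are exactly the 231-avoiding ones, counted by C_n; here n = 15. So A = C_15 = 9694845.
Non-crossing partitions of an n-element set are counted by C_n; here n = 5. So B = C_5 = 42.
A + B = 9694845 + 42 = 9694887.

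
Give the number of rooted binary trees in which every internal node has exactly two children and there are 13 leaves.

A full binary tree with L leaves has L−1 internal nodes and is counted by C_{L−1}; L = 13 gives C_12.
C_12 = C(24,12)/13 = 2704156/13 = 208012.

208012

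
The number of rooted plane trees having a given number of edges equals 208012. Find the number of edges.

12

Rooted ordered trees with n edges are counted by C_n, and C_12 = 208012.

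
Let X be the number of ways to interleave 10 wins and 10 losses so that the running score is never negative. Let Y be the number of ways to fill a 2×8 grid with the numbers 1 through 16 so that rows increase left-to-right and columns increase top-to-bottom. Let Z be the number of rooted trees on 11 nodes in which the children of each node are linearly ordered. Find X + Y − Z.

Reading a vote for the leader as '(' and for the other as ')' turns such a sequence into a balanced string of 10 pairs, so the count is C_10. So X = C_10 = 16796.
By the hook-length formula (or a Dyck-path bijection), SYT of shape 2×8 number C_8. So Y = C_8 = 1430.
Rooted ordered (plane) trees on m nodes have m−1 edges and are counted by C_{m−1}; m = 11 gives C_10. So Z = C_10 = 16796.
X + Y − Z = 16796 + 1430 − 16796 = 1430.

1430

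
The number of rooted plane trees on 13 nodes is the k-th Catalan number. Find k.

A rooted plane tree on 13 nodes has 12 edges, and such trees are counted by C_12.

12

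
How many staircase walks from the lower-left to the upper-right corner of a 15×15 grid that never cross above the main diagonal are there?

Monotone paths in an n×n grid that stay weakly below the diagonal are counted by C_n; here n = 15.
C_15 = 9694845.

9694845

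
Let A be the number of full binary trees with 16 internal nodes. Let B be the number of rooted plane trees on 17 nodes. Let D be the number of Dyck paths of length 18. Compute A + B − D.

The number of full binary trees on 16 internal nodes is the Catalan number C_16. So A = C_16 = 35357670.
Rooted ordered (plane) trees on m nodes have m−1 edges and are counted by C_{m−1}; m = 17 gives C_16. So B = C_16 = 35357670.
Paths of 9 up- and 9 down-steps that never dip below the axis are Dyck paths; their count is C_9. So D = C_9 = 4862.
A + B − D = 35357670 + 35357670 − 4862 = 70710478.

70710478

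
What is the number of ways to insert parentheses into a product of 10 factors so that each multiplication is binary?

Bracketing 10 factors into binary products is counted by C_{10−1} = C_9.
C_9 = C_8 · 2(2·8+1)/(8+2) = 1430 · 34/10 = 4862.

4862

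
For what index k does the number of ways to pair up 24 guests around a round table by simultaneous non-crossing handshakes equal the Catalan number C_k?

Non-crossing handshake pairings of 2n people are counted by C_n; 24 people gives n = 12.

12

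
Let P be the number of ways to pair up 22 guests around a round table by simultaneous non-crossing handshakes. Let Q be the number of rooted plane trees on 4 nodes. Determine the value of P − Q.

Non-crossing handshake pairings of 2n people are counted by C_n; 22 people gives n = 11. So P = C_11 = 58786.
Rooted ordered (plane) trees on m nodes have m−1 edges and are counted by C_{m−1}; m = 4 gives C_3. So Q = C_3 = 5.
P − Q = 58786 − 5 = 58781.

58781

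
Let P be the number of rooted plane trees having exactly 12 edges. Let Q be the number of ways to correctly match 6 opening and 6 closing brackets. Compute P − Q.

207880

Rooted ordered trees with n edges are counted by C_n; here n = 12. So P = C_12 = 208012.
A balanced arrangement of 6 bracket pairs is a Dyck word of semilength 6, so the count is C_6. So Q = C_6 = 132.
P − Q = 208012 − 132 = 207880.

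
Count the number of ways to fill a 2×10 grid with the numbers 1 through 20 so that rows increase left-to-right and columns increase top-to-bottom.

By the hook-length formula (or a Dyck-path bijection), SYT of shape 2×10 number C_10.
C_10 = 16796.

16796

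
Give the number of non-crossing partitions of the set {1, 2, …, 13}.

742900

Non-crossing partitions of an n-element set are counted by C_n; here n = 13.
C_13 = C_12 · 2(2·12+1)/(12+2) = 208012 · 50/14 = 742900.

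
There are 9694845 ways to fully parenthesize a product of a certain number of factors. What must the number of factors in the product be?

16

Parenthesizations of m factors are counted by C_{m−1}. The Catalan number equal to 9694845 is C_15.
So the index is 15, and the number of factors is 15 + 1 = 16.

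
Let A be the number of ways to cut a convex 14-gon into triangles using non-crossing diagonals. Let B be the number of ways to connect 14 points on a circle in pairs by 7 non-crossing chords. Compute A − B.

207583

The number of triangulations of a 14-gon is the Catalan number C_12 (index = sides − 2). So A = C_12 = 208012.
Pairing 14 circle points by 7 non-crossing chords gives C_7 matchings. So B = C_7 = 429.
A − B = 208012 − 429 = 207583.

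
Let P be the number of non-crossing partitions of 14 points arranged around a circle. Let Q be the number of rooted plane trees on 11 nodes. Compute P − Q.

2657644

The non-crossing partitions of [14] form a lattice of size C_14. So P = C_14 = 2674440.
Rooted ordered (plane) trees on m nodes have m−1 edges and are counted by C_{m−1}; m = 11 gives C_10. So Q = C_10 = 16796.
P − Q = 2674440 − 16796 = 2657644.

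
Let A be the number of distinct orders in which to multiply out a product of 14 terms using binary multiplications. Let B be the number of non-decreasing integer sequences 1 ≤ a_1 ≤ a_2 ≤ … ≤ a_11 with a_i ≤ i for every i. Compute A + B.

801686

Bracketing 14 factors into binary products is counted by C_{14−1} = C_13. So A = C_13 = 742900.
Weakly increasing sequences with a_i ≤ i biject with Dyck paths of semilength 11, so there are C_11. So B = C_11 = 58786.
A + B = 742900 + 58786 = 801686.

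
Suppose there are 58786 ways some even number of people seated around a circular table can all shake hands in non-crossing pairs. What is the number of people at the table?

Non-crossing handshake pairings of 2n people are counted by C_n. Since C_11 = 58786, the index is 11.
So n = 11, and there are 2n = 22 people.

22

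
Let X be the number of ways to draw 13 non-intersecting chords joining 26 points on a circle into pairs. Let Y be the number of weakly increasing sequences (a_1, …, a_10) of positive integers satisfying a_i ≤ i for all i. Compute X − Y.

726104

Non-crossing perfect matchings of 2n points on a circle are counted by C_n; with 26 points, n = 13. So X = C_13 = 742900.
Such sub-staircase sequences of length n are counted by C_n; here n = 10. So Y = C_10 = 16796.
X − Y = 742900 − 16796 = 726104.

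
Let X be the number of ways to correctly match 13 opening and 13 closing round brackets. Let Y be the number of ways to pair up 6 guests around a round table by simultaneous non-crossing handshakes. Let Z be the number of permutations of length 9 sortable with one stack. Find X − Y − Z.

738033

With 13 pairs the number of balanced bracket strings is the Catalan number C_13. So X = C_13 = 742900.
Non-crossing handshake pairings of 2n people are counted by C_n; 6 people gives n = 3. So Y = C_3 = 5.
Stack-sortable permutations are exactly the 231-avoiding ones, counted by C_n; here n = 9. So Z = C_9 = 4862.
X − Y − Z = 742900 − 5 − 4862 = 738033.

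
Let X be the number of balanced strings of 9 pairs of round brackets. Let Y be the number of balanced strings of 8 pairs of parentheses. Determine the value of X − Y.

3432

Balanced strings of n pairs of brackets are counted by C_n; here n = 9. So X = C_9 = 4862.
With 8 pairs the number of balanced bracket strings is the Catalan number C_8. So Y = C_8 = 1430.
X − Y = 4862 − 1430 = 3432.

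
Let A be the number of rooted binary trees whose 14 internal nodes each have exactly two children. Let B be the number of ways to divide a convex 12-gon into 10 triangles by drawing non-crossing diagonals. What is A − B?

The number of full binary trees on 14 internal nodes is the Catalan number C_14. So A = C_14 = 2674440.
The number of triangulations of a 12-gon is the Catalan number C_10 (index = sides − 2). So B = C_10 = 16796.
A − B = 2674440 − 16796 = 2657644.

2657644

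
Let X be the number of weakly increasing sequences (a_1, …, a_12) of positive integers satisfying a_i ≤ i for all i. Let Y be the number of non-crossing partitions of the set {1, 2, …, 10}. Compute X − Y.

Weakly increasing sequences with a_i ≤ i biject with Dyck paths of semilength 12, so there are C_12. So X = C_12 = 208012.
Non-crossing partitions of an n-element set are counted by C_n; here n = 10. So Y = C_10 = 16796.
X − Y = 208012 − 16796 = 191216.

191216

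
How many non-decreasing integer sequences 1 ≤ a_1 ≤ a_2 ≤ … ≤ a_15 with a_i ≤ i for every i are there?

Weakly increasing sequences with a_i ≤ i biject with Dyck paths of semilength 15, so there are C_15.
C_15 = 9694845.

9694845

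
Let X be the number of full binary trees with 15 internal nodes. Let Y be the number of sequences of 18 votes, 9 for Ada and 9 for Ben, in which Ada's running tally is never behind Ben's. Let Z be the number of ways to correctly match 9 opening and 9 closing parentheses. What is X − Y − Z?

Full binary trees with n internal nodes are counted by C_n; here n = 15. So X = C_15 = 9694845.
Ballot sequences with n votes each where one side never trails are Dyck words, counted by C_n; here n = 9. So Y = C_9 = 4862.
Balanced strings of n pairs of brackets are counted by C_n; here n = 9. So Z = C_9 = 4862.
X − Y − Z = 9694845 − 4862 − 4862 = 9685121.

9685121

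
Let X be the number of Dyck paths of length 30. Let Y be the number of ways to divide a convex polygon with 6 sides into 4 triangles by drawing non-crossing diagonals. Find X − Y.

9694831

A Dyck path with 15 up-steps and 15 down-steps has semilength 15, so there are C_15 of them. So X = C_15 = 9694845.
Triangulations of a convex m-gon are counted by C_{m−2}; with m = 6 this is C_4. So Y = C_4 = 14.
X − Y = 9694845 − 14 = 9694831.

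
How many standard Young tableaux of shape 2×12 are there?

By the hook-length formula (or a Dyck-path bijection), SYT of shape 2×12 number C_12.
C_12 = C(24,12)/13 = 2704156/13 = 208012.

208012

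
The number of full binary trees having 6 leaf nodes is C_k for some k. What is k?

5

Full binary trees with 6 leaves have 6−1 = 5 internal nodes, so there are C_5 of them.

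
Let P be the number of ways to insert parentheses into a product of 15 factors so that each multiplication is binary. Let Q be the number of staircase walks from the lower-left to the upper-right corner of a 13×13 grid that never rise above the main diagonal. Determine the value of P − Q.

1931540

Bracketing 15 factors into binary products is counted by C_{15−1} = C_14. So P = C_14 = 2674440.
Monotone paths in an n×n grid that stay weakly below the diagonal are counted by C_n; here n = 13. So Q = C_13 = 742900.
P − Q = 2674440 − 742900 = 1931540.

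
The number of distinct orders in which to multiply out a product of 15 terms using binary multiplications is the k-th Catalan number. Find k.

Bracketing 15 factors into binary products is counted by C_{15−1} = C_14.

14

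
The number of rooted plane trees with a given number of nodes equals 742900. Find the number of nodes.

14

Rooted ordered trees on m nodes are counted by C_{m−1}. The Catalan number equal to 742900 is C_13.
So the index is 13, and the number of nodes is 13 + 1 = 14.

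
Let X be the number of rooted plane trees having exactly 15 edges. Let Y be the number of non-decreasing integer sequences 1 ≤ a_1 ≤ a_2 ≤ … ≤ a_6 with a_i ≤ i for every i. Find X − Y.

9694713

Rooted ordered trees with n edges are counted by C_n; here n = 15. So X = C_15 = 9694845.
Such sub-staircase sequences of length n are counted by C_n; here n = 6. So Y = C_6 = 132.
X − Y = 9694845 − 132 = 9694713.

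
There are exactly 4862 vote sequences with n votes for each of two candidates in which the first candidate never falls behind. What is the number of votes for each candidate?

9

Such ballot sequences with n votes each are counted by C_n. Since C_9 = 4862, the index is 9.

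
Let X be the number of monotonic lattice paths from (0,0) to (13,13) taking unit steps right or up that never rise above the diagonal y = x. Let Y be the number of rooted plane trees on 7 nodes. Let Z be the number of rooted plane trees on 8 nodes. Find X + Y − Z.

742603

Sub-diagonal monotone paths from (0,0) to (13,13) biject with Dyck paths of semilength 13, giving C_13. So X = C_13 = 742900.
Rooted ordered (plane) trees on m nodes have m−1 edges and are counted by C_{m−1}; m = 7 gives C_6. So Y = C_6 = 132.
Rooted ordered (plane) trees on m nodes have m−1 edges and are counted by C_{m−1}; m = 8 gives C_7. So Z = C_7 = 429.
X + Y − Z = 742900 + 132 − 429 = 742603.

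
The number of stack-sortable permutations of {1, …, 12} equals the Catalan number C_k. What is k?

By Knuth's characterisation, the stack-sortable permutations of length 12 are the 231-avoiders, numbering C_12.

12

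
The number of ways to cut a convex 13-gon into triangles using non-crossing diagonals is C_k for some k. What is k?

The number of triangulations of a 13-gon is the Catalan number C_11 (index = sides − 2).

11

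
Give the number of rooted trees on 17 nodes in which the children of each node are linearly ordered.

35357670

A rooted plane tree on 17 nodes has 16 edges, and such trees are counted by C_16.
C_16 = C(32,16)/17 = 601080390/17 = 35357670.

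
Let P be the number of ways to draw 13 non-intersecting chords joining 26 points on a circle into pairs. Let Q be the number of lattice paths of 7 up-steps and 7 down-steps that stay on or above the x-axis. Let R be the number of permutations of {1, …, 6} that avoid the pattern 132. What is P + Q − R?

743197

Non-crossing perfect matchings of 2n points on a circle are counted by C_n; with 26 points, n = 13. So P = C_13 = 742900.
Paths of 7 up- and 7 down-steps that never dip below the axis are Dyck paths; their count is C_7. So Q = C_7 = 429.
Permutations of [n] avoiding any single length-3 pattern are counted by C_n; here n = 6. So R = C_6 = 132.
P + Q − R = 742900 + 429 − 132 = 743197.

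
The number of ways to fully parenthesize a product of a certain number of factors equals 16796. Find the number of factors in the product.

11

Parenthesizations of m factors are counted by C_{m−1}. Since C_10 = 16796, the index is 10.
So the index is 10, and the number of factors is 10 + 1 = 11.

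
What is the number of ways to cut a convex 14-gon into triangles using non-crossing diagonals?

A convex 14-gon is triangulated into 12 triangles, and the number of such triangulations is the Catalan number C_{14−2} = C_12.
C_12 = C_11 · 2(2·11+1)/(11+2) = 58786 · 46/13 = 208012.

208012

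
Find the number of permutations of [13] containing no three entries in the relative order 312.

For any fixed pattern of length 3, the pattern-avoiding permutations of [13] number C_13.
C_13 = C(26,13)/14 = 10400600/14 = 742900.

742900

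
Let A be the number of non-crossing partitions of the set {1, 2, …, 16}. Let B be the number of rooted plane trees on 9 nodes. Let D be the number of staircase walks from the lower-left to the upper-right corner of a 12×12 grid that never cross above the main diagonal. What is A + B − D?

35151088

Non-crossing partitions of an n-element set are counted by C_n; here n = 16. So A = C_16 = 35357670.
A rooted plane tree on 9 nodes has 8 edges, and such trees are counted by C_8. So B = C_8 = 1430.
Monotone paths in an n×n grid that stay weakly below the diagonal are counted by C_n; here n = 12. So D = C_12 = 208012.
A + B − D = 35357670 + 1430 − 208012 = 35151088.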